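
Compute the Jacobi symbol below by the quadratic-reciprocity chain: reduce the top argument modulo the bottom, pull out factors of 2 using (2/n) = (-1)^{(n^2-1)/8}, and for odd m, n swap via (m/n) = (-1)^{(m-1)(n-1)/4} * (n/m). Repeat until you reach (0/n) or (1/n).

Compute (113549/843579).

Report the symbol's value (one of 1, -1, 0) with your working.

reciprocity: (113549/843579) = +1·(843579/113549) since 113549 mod 4 = 1, 843579 mod 4 = 3; sign now +1
(843579/113549) = (48736/113549)   [reduce mod 113549]
48736 = 2^5·1523; (2/113549) = -1 since 113549 mod 8 = 5, so (48736/113549) = (-1)^5·(1523/113549); sign now -1
reciprocity: (1523/113549) = +1·(113549/1523) since 1523 mod 4 = 3, 113549 mod 4 = 1; sign now -1
(113549/1523) = (847/1523)   [reduce mod 1523]
reciprocity: (847/1523) = -1·(1523/847) since 847 mod 4 = 3, 1523 mod 4 = 3; sign now +1
(1523/847) = (676/847)   [reduce mod 847]
676 = 2^2·169; (2/847) = +1 since 847 mod 8 = 7, so (676/847) = (+1)^2·(169/847); sign now +1
reciprocity: (169/847) = +1·(847/169) since 169 mod 4 = 1, 847 mod 4 = 3; sign now +1
(847/169) = (2/169)   [reduce mod 169]
2 = 2^1·1; (2/169) = +1 since 169 mod 8 = 1, so (2/169) = (+1)^1·(1/169); sign now +1
(1/169) = 1; final value = sign = +1

1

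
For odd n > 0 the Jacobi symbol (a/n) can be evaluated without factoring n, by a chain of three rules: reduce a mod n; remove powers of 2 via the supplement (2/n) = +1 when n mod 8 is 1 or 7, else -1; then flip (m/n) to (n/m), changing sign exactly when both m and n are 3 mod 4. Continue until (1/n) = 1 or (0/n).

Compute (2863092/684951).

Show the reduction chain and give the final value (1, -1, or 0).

(2863092/684951) = (123288/684951)   [reduce mod 684951]
123288 = 2^3·15411; (2/684951) = +1 since 684951 mod 8 = 7, so (123288/684951) = (+1)^3·(15411/684951); sign now +1
reciprocity: (15411/684951) = -1·(684951/15411) since 15411 mod 4 = 3, 684951 mod 4 = 3; sign now -1
(684951/15411) = (6867/15411)   [reduce mod 15411]
reciprocity: (6867/15411) = -1·(15411/6867) since 6867 mod 4 = 3, 15411 mod 4 = 3; sign now +1
(15411/6867) = (1677/6867)   [reduce mod 6867]
reciprocity: (1677/6867) = +1·(6867/1677) since 1677 mod 4 = 1, 6867 mod 4 = 3; sign now +1
(6867/1677) = (159/1677)   [reduce mod 1677]
reciprocity: (159/1677) = +1·(1677/159) since 159 mod 4 = 3, 1677 mod 4 = 1; sign now +1
(1677/159) = (87/159)   [reduce mod 159]
reciprocity: (87/159) = -1·(159/87) since 87 mod 4 = 3, 159 mod 4 = 3; sign now -1
(159/87) = (72/87)   [reduce mod 87]
72 = 2^3·9; (2/87) = +1 since 87 mod 8 = 7, so (72/87) = (+1)^3·(9/87); sign now -1
reciprocity: (9/87) = +1·(87/9) since 9 mod 4 = 1, 87 mod 4 = 3; sign now -1
(87/9) = (6/9)   [reduce mod 9]
6 = 2^1·3; (2/9) = +1 since 9 mod 8 = 1, so (6/9) = (+1)^1·(3/9); sign now -1
reciprocity: (3/9) = +1·(9/3) since 3 mod 4 = 3, 9 mod 4 = 1; sign now -1
(9/3) = (0/3)   [reduce mod 3]
(0/3) = 0   [gcd(a, n) > 1]; final value = 0

0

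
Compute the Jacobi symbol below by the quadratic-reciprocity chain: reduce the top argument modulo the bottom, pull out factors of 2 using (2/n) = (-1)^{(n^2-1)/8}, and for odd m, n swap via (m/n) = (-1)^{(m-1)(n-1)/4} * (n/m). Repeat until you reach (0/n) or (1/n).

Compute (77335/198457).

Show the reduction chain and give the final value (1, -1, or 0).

reciprocity: (77335/198457) = +1·(198457/77335) since 77335 mod 4 = 3, 198457 mod 4 = 1; sign now +1
(198457/77335) = (43787/77335)   [reduce mod 77335]
reciprocity: (43787/77335) = -1·(77335/43787) since 43787 mod 4 = 3, 77335 mod 4 = 3; sign now -1
(77335/43787) = (33548/43787)   [reduce mod 43787]
33548 = 2^2·8387; (2/43787) = -1 since 43787 mod 8 = 3, so (33548/43787) = (-1)^2·(8387/43787); sign now -1
reciprocity: (8387/43787) = -1·(43787/8387) since 8387 mod 4 = 3, 43787 mod 4 = 3; sign now +1
(43787/8387) = (1852/8387)   [reduce mod 8387]
1852 = 2^2·463; (2/8387) = -1 since 8387 mod 8 = 3, so (1852/8387) = (-1)^2·(463/8387); sign now +1
reciprocity: (463/8387) = -1·(8387/463) since 463 mod 4 = 3, 8387 mod 4 = 3; sign now -1
(8387/463) = (53/463)   [reduce mod 463]
reciprocity: (53/463) = +1·(463/53) since 53 mod 4 = 1, 463 mod 4 = 3; sign now -1
(463/53) = (39/53)   [reduce mod 53]
reciprocity: (39/53) = +1·(53/39) since 39 mod 4 = 3, 53 mod 4 = 1; sign now -1
(53/39) = (14/39)   [reduce mod 39]
14 = 2^1·7; (2/39) = +1 since 39 mod 8 = 7, so (14/39) = (+1)^1·(7/39); sign now -1
reciprocity: (7/39) = -1·(39/7) since 7 mod 4 = 3, 39 mod 4 = 3; sign now +1
(39/7) = (4/7)   [reduce mod 7]
4 = 2^2·1; (2/7) = +1 since 7 mod 8 = 7, so (4/7) = (+1)^2·(1/7); sign now +1
(1/7) = 1; final value = sign = +1

1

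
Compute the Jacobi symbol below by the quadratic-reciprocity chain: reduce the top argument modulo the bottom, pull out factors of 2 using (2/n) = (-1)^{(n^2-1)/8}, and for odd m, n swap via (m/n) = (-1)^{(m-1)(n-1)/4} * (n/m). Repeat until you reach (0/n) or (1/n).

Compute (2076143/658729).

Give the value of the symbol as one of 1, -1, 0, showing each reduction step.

(2076143/658729): 2076143 mod 658729 = 99956, so (2076143/658729) = (99956/658729)
factor out 2^2: 99956 = 2^2·24989; with 658729 mod 8 = 1, (2/658729) = +1; sign now +1; continue with (24989/658729)
flip (24989/658729) -> (658729/24989): both odd, 24989 mod 4 = 1, 658729 mod 4 = 1, so the flip contributes +1; sign now +1
(658729/24989): 658729 mod 24989 = 9015, so (658729/24989) = (9015/24989)
flip (9015/24989) -> (24989/9015): both odd, 9015 mod 4 = 3, 24989 mod 4 = 1, so the flip contributes +1; sign now +1
(24989/9015): 24989 mod 9015 = 6959, so (24989/9015) = (6959/9015)
flip (6959/9015) -> (9015/6959): both odd, 6959 mod 4 = 3, 9015 mod 4 = 3, so the flip contributes -1; sign now -1
(9015/6959): 9015 mod 6959 = 2056, so (9015/6959) = (2056/6959)
factor out 2^3: 2056 = 2^3·257; with 6959 mod 8 = 7, (2/6959) = +1; sign now -1; continue with (257/6959)
flip (257/6959) -> (6959/257): both odd, 257 mod 4 = 1, 6959 mod 4 = 3, so the flip contributes +1; sign now -1
(6959/257): 6959 mod 257 = 20, so (6959/257) = (20/257)
factor out 2^2: 20 = 2^2·5; with 257 mod 8 = 1, (2/257) = +1; sign now -1; continue with (5/257)
flip (5/257) -> (257/5): both odd, 5 mod 4 = 1, 257 mod 4 = 1, so the flip contributes +1; sign now -1
(257/5): 257 mod 5 = 2, so (257/5) = (2/5)
factor out 2^1: 2 = 2^1·1; with 5 mod 8 = 5, (2/5) = -1; sign now +1; continue with (1/5)
reached (1/5) = 1, so the symbol is +1

1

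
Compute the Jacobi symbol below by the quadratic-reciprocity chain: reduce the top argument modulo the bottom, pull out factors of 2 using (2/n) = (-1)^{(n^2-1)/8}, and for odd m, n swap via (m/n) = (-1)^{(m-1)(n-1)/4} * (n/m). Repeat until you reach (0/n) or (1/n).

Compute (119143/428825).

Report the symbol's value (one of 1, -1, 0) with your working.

flip (119143/428825) -> (428825/119143): both odd, 119143 mod 4 = 3, 428825 mod 4 = 1, so the flip contributes +1; sign now +1
(428825/119143): 428825 mod 119143 = 71396, so (428825/119143) = (71396/119143)
factor out 2^2: 71396 = 2^2·17849; with 119143 mod 8 = 7, (2/119143) = +1; sign now +1; continue with (17849/119143)
flip (17849/119143) -> (119143/17849): both odd, 17849 mod 4 = 1, 119143 mod 4 = 3, so the flip contributes +1; sign now +1
(119143/17849): 119143 mod 17849 = 12049, so (119143/17849) = (12049/17849)
flip (12049/17849) -> (17849/12049): both odd, 12049 mod 4 = 1, 17849 mod 4 = 1, so the flip contributes +1; sign now +1
(17849/12049): 17849 mod 12049 = 5800, so (17849/12049) = (5800/12049)
factor out 2^3: 5800 = 2^3·725; with 12049 mod 8 = 1, (2/12049) = +1; sign now +1; continue with (725/12049)
flip (725/12049) -> (12049/725): both odd, 725 mod 4 = 1, 12049 mod 4 = 1, so the flip contributes +1; sign now +1
(12049/725): 12049 mod 725 = 449, so (12049/725) = (449/725)
flip (449/725) -> (725/449): both odd, 449 mod 4 = 1, 725 mod 4 = 1, so the flip contributes +1; sign now +1
(725/449): 725 mod 449 = 276, so (725/449) = (276/449)
factor out 2^2: 276 = 2^2·69; with 449 mod 8 = 1, (2/449) = +1; sign now +1; continue with (69/449)
flip (69/449) -> (449/69): both odd, 69 mod 4 = 1, 449 mod 4 = 1, so the flip contributes +1; sign now +1
(449/69): 449 mod 69 = 35, so (449/69) = (35/69)
flip (35/69) -> (69/35): both odd, 35 mod 4 = 3, 69 mod 4 = 1, so the flip contributes +1; sign now +1
(69/35): 69 mod 35 = 34, so (69/35) = (34/35)
factor out 2^1: 34 = 2^1·17; with 35 mod 8 = 3, (2/35) = -1; sign now -1; continue with (17/35)
flip (17/35) -> (35/17): both odd, 17 mod 4 = 1, 35 mod 4 = 3, so the flip contributes +1; sign now -1
(35/17): 35 mod 17 = 1, so (35/17) = (1/17)
reached (1/17) = 1, so the symbol is -1

-1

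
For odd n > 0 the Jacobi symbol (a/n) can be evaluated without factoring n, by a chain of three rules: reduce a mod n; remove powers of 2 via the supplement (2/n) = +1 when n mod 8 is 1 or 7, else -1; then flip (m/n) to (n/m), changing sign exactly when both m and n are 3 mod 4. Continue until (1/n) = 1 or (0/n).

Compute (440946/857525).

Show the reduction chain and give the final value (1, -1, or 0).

factor out 2^1: 440946 = 2^1·220473; with 857525 mod 8 = 5, (2/857525) = -1; sign now -1; continue with (220473/857525)
flip (220473/857525) -> (857525/220473): both odd, 220473 mod 4 = 1, 857525 mod 4 = 1, so the flip contributes +1; sign now -1
(857525/220473): 857525 mod 220473 = 196106, so (857525/220473) = (196106/220473)
factor out 2^1: 196106 = 2^1·98053; with 220473 mod 8 = 1, (2/220473) = +1; sign now -1; continue with (98053/220473)
flip (98053/220473) -> (220473/98053): both odd, 98053 mod 4 = 1, 220473 mod 4 = 1, so the flip contributes +1; sign now -1
(220473/98053): 220473 mod 98053 = 24367, so (220473/98053) = (24367/98053)
flip (24367/98053) -> (98053/24367): both odd, 24367 mod 4 = 3, 98053 mod 4 = 1, so the flip contributes +1; sign now -1
(98053/24367): 98053 mod 24367 = 585, so (98053/24367) = (585/24367)
flip (585/24367) -> (24367/585): both odd, 585 mod 4 = 1, 24367 mod 4 = 3, so the flip contributes +1; sign now -1
(24367/585): 24367 mod 585 = 382, so (24367/585) = (382/585)
factor out 2^1: 382 = 2^1·191; with 585 mod 8 = 1, (2/585) = +1; sign now -1; continue with (191/585)
flip (191/585) -> (585/191): both odd, 191 mod 4 = 3, 585 mod 4 = 1, so the flip contributes +1; sign now -1
(585/191): 585 mod 191 = 12, so (585/191) = (12/191)
factor out 2^2: 12 = 2^2·3; with 191 mod 8 = 7, (2/191) = +1; sign now -1; continue with (3/191)
flip (3/191) -> (191/3): both odd, 3 mod 4 = 3, 191 mod 4 = 3, so the flip contributes -1; sign now +1
(191/3): 191 mod 3 = 2, so (191/3) = (2/3)
factor out 2^1: 2 = 2^1·1; with 3 mod 8 = 3, (2/3) = -1; sign now -1; continue with (1/3)
reached (1/3) = 1, so the symbol is -1

-1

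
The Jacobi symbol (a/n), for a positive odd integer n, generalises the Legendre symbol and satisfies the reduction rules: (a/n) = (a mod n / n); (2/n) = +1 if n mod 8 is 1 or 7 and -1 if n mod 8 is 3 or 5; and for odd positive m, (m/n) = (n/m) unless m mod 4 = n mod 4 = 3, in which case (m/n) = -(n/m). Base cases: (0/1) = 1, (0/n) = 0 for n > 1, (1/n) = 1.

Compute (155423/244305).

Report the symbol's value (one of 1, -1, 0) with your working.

flip (155423/244305) -> (244305/155423): both odd, 155423 mod 4 = 3, 244305 mod 4 = 1, so the flip contributes +1; sign now +1
(244305/155423): 244305 mod 155423 = 88882, so (244305/155423) = (88882/155423)
factor out 2^1: 88882 = 2^1·44441; with 155423 mod 8 = 7, (2/155423) = +1; sign now +1; continue with (44441/155423)
flip (44441/155423) -> (155423/44441): both odd, 44441 mod 4 = 1, 155423 mod 4 = 3, so the flip contributes +1; sign now +1
(155423/44441): 155423 mod 44441 = 22100, so (155423/44441) = (22100/44441)
factor out 2^2: 22100 = 2^2·5525; with 44441 mod 8 = 1, (2/44441) = +1; sign now +1; continue with (5525/44441)
flip (5525/44441) -> (44441/5525): both odd, 5525 mod 4 = 1, 44441 mod 4 = 1, so the flip contributes +1; sign now +1
(44441/5525): 44441 mod 5525 = 241, so (44441/5525) = (241/5525)
flip (241/5525) -> (5525/241): both odd, 241 mod 4 = 1, 5525 mod 4 = 1, so the flip contributes +1; sign now +1
(5525/241): 5525 mod 241 = 223, so (5525/241) = (223/241)
flip (223/241) -> (241/223): both odd, 223 mod 4 = 3, 241 mod 4 = 1, so the flip contributes +1; sign now +1
(241/223): 241 mod 223 = 18, so (241/223) = (18/223)
factor out 2^1: 18 = 2^1·9; with 223 mod 8 = 7, (2/223) = +1; sign now +1; continue with (9/223)
flip (9/223) -> (223/9): both odd, 9 mod 4 = 1, 223 mod 4 = 3, so the flip contributes +1; sign now +1
(223/9): 223 mod 9 = 7, so (223/9) = (7/9)
flip (7/9) -> (9/7): both odd, 7 mod 4 = 3, 9 mod 4 = 1, so the flip contributes +1; sign now +1
(9/7): 9 mod 7 = 2, so (9/7) = (2/7)
factor out 2^1: 2 = 2^1·1; with 7 mod 8 = 7, (2/7) = +1; sign now +1; continue with (1/7)
reached (1/7) = 1, so the symbol is +1

1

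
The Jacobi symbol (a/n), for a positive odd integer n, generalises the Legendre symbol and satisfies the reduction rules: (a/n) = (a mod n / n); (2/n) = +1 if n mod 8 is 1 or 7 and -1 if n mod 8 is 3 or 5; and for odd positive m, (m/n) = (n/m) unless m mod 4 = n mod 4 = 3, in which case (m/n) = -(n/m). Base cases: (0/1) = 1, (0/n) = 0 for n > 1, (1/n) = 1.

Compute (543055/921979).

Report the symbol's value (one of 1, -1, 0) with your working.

0

reciprocity: (543055/921979) = -1·(921979/543055) since 543055 mod 4 = 3, 921979 mod 4 = 3; sign now -1
(921979/543055) = (378924/543055)   [reduce mod 543055]
378924 = 2^2·94731; (2/543055) = +1 since 543055 mod 8 = 7, so (378924/543055) = (+1)^2·(94731/543055); sign now -1
reciprocity: (94731/543055) = -1·(543055/94731) since 94731 mod 4 = 3, 543055 mod 4 = 3; sign now +1
(543055/94731) = (69400/94731)   [reduce mod 94731]
69400 = 2^3·8675; (2/94731) = -1 since 94731 mod 8 = 3, so (69400/94731) = (-1)^3·(8675/94731); sign now -1
reciprocity: (8675/94731) = -1·(94731/8675) since 8675 mod 4 = 3, 94731 mod 4 = 3; sign now +1
(94731/8675) = (7981/8675)   [reduce mod 8675]
reciprocity: (7981/8675) = +1·(8675/7981) since 7981 mod 4 = 1, 8675 mod 4 = 3; sign now +1
(8675/7981) = (694/7981)   [reduce mod 7981]
694 = 2^1·347; (2/7981) = -1 since 7981 mod 8 = 5, so (694/7981) = (-1)^1·(347/7981); sign now -1
reciprocity: (347/7981) = +1·(7981/347) since 347 mod 4 = 3, 7981 mod 4 = 1; sign now -1
(7981/347) = (0/347)   [reduce mod 347]
(0/347) = 0   [gcd(a, n) > 1]; final value = 0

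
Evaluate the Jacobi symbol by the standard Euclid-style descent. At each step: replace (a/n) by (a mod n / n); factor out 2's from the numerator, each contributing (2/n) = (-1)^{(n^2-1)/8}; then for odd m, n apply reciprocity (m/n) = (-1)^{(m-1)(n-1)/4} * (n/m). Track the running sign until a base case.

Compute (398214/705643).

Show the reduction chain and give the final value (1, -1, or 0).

1

factor out 2^1: 398214 = 2^1·199107; with 705643 mod 8 = 3, (2/705643) = -1; sign now -1; continue with (199107/705643)
flip (199107/705643) -> (705643/199107): both odd, 199107 mod 4 = 3, 705643 mod 4 = 3, so the flip contributes -1; sign now +1
(705643/199107): 705643 mod 199107 = 108322, so (705643/199107) = (108322/199107)
factor out 2^1: 108322 = 2^1·54161; with 199107 mod 8 = 3, (2/199107) = -1; sign now -1; continue with (54161/199107)
flip (54161/199107) -> (199107/54161): both odd, 54161 mod 4 = 1, 199107 mod 4 = 3, so the flip contributes +1; sign now -1
(199107/54161): 199107 mod 54161 = 36624, so (199107/54161) = (36624/54161)
factor out 2^4: 36624 = 2^4·2289; with 54161 mod 8 = 1, (2/54161) = +1; sign now -1; continue with (2289/54161)
flip (2289/54161) -> (54161/2289): both odd, 2289 mod 4 = 1, 54161 mod 4 = 1, so the flip contributes +1; sign now -1
(54161/2289): 54161 mod 2289 = 1514, so (54161/2289) = (1514/2289)
factor out 2^1: 1514 = 2^1·757; with 2289 mod 8 = 1, (2/2289) = +1; sign now -1; continue with (757/2289)
flip (757/2289) -> (2289/757): both odd, 757 mod 4 = 1, 2289 mod 4 = 1, so the flip contributes +1; sign now -1
(2289/757): 2289 mod 757 = 18, so (2289/757) = (18/757)
factor out 2^1: 18 = 2^1·9; with 757 mod 8 = 5, (2/757) = -1; sign now +1; continue with (9/757)
flip (9/757) -> (757/9): both odd, 9 mod 4 = 1, 757 mod 4 = 1, so the flip contributes +1; sign now +1
(757/9): 757 mod 9 = 1, so (757/9) = (1/9)
reached (1/9) = 1, so the symbol is +1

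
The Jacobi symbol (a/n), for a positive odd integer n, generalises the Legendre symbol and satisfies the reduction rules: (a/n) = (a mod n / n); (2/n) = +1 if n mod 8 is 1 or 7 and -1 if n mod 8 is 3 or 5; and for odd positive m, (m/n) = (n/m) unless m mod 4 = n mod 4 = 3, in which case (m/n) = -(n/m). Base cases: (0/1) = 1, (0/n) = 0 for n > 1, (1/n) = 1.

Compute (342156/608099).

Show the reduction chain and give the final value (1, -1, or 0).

342156 = 2^2·85539; (2/608099) = -1 since 608099 mod 8 = 3, so (342156/608099) = (-1)^2·(85539/608099); sign now +1
reciprocity: (85539/608099) = -1·(608099/85539) since 85539 mod 4 = 3, 608099 mod 4 = 3; sign now -1
(608099/85539) = (9326/85539)   [reduce mod 85539]
9326 = 2^1·4663; (2/85539) = -1 since 85539 mod 8 = 3, so (9326/85539) = (-1)^1·(4663/85539); sign now +1
reciprocity: (4663/85539) = -1·(85539/4663) since 4663 mod 4 = 3, 85539 mod 4 = 3; sign now -1
(85539/4663) = (1605/4663)   [reduce mod 4663]
reciprocity: (1605/4663) = +1·(4663/1605) since 1605 mod 4 = 1, 4663 mod 4 = 3; sign now -1
(4663/1605) = (1453/1605)   [reduce mod 1605]
reciprocity: (1453/1605) = +1·(1605/1453) since 1453 mod 4 = 1, 1605 mod 4 = 1; sign now -1
(1605/1453) = (152/1453)   [reduce mod 1453]
152 = 2^3·19; (2/1453) = -1 since 1453 mod 8 = 5, so (152/1453) = (-1)^3·(19/1453); sign now +1
reciprocity: (19/1453) = +1·(1453/19) since 19 mod 4 = 3, 1453 mod 4 = 1; sign now +1
(1453/19) = (9/19)   [reduce mod 19]
reciprocity: (9/19) = +1·(19/9) since 9 mod 4 = 1, 19 mod 4 = 3; sign now +1
(19/9) = (1/9)   [reduce mod 9]
(1/9) = 1; final value = sign = +1

1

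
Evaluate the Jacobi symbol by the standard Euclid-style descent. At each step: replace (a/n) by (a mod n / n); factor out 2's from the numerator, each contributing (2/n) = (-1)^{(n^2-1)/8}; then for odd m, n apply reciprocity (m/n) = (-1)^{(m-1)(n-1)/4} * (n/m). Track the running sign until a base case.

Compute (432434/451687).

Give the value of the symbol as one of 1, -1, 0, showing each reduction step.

1

factor out 2^1: 432434 = 2^1·216217; with 451687 mod 8 = 7, (2/451687) = +1; sign now +1; continue with (216217/451687)
flip (216217/451687) -> (451687/216217): both odd, 216217 mod 4 = 1, 451687 mod 4 = 3, so the flip contributes +1; sign now +1
(451687/216217): 451687 mod 216217 = 19253, so (451687/216217) = (19253/216217)
flip (19253/216217) -> (216217/19253): both odd, 19253 mod 4 = 1, 216217 mod 4 = 1, so the flip contributes +1; sign now +1
(216217/19253): 216217 mod 19253 = 4434, so (216217/19253) = (4434/19253)
factor out 2^1: 4434 = 2^1·2217; with 19253 mod 8 = 5, (2/19253) = -1; sign now -1; continue with (2217/19253)
flip (2217/19253) -> (19253/2217): both odd, 2217 mod 4 = 1, 19253 mod 4 = 1, so the flip contributes +1; sign now -1
(19253/2217): 19253 mod 2217 = 1517, so (19253/2217) = (1517/2217)
flip (1517/2217) -> (2217/1517): both odd, 1517 mod 4 = 1, 2217 mod 4 = 1, so the flip contributes +1; sign now -1
(2217/1517): 2217 mod 1517 = 700, so (2217/1517) = (700/1517)
factor out 2^2: 700 = 2^2·175; with 1517 mod 8 = 5, (2/1517) = -1; sign now -1; continue with (175/1517)
flip (175/1517) -> (1517/175): both odd, 175 mod 4 = 3, 1517 mod 4 = 1, so the flip contributes +1; sign now -1
(1517/175): 1517 mod 175 = 117, so (1517/175) = (117/175)
flip (117/175) -> (175/117): both odd, 117 mod 4 = 1, 175 mod 4 = 3, so the flip contributes +1; sign now -1
(175/117): 175 mod 117 = 58, so (175/117) = (58/117)
factor out 2^1: 58 = 2^1·29; with 117 mod 8 = 5, (2/117) = -1; sign now +1; continue with (29/117)
flip (29/117) -> (117/29): both odd, 29 mod 4 = 1, 117 mod 4 = 1, so the flip contributes +1; sign now +1
(117/29): 117 mod 29 = 1, so (117/29) = (1/29)
reached (1/29) = 1, so the symbol is +1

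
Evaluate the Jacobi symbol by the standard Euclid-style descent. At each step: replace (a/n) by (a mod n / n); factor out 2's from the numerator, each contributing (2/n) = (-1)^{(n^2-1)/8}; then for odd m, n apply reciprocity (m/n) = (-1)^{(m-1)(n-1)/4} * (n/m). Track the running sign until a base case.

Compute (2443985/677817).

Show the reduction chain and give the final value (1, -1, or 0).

(2443985/677817) = (410534/677817)   [reduce mod 677817]
410534 = 2^1·205267; (2/677817) = +1 since 677817 mod 8 = 1, so (410534/677817) = (+1)^1·(205267/677817); sign now +1
reciprocity: (205267/677817) = +1·(677817/205267) since 205267 mod 4 = 3, 677817 mod 4 = 1; sign now +1
(677817/205267) = (62016/205267)   [reduce mod 205267]
62016 = 2^6·969; (2/205267) = -1 since 205267 mod 8 = 3, so (62016/205267) = (-1)^6·(969/205267); sign now +1
reciprocity: (969/205267) = +1·(205267/969) since 969 mod 4 = 1, 205267 mod 4 = 3; sign now +1
(205267/969) = (808/969)   [reduce mod 969]
808 = 2^3·101; (2/969) = +1 since 969 mod 8 = 1, so (808/969) = (+1)^3·(101/969); sign now +1
reciprocity: (101/969) = +1·(969/101) since 101 mod 4 = 1, 969 mod 4 = 1; sign now +1
(969/101) = (60/101)   [reduce mod 101]
60 = 2^2·15; (2/101) = -1 since 101 mod 8 = 5, so (60/101) = (-1)^2·(15/101); sign now +1
reciprocity: (15/101) = +1·(101/15) since 15 mod 4 = 3, 101 mod 4 = 1; sign now +1
(101/15) = (11/15)   [reduce mod 15]
reciprocity: (11/15) = -1·(15/11) since 11 mod 4 = 3, 15 mod 4 = 3; sign now -1
(15/11) = (4/11)   [reduce mod 11]
4 = 2^2·1; (2/11) = -1 since 11 mod 8 = 3, so (4/11) = (-1)^2·(1/11); sign now -1
(1/11) = 1; final value = sign = -1

-1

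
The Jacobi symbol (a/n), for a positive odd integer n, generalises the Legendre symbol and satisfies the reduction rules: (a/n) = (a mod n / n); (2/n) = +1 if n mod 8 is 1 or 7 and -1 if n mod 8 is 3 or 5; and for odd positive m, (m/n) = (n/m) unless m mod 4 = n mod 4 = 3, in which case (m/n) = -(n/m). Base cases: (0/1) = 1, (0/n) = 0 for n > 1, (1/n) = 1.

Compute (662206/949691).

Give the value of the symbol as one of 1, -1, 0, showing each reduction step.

662206 = 2^1·331103; (2/949691) = -1 since 949691 mod 8 = 3, so (662206/949691) = (-1)^1·(331103/949691); sign now -1
reciprocity: (331103/949691) = -1·(949691/331103) since 331103 mod 4 = 3, 949691 mod 4 = 3; sign now +1
(949691/331103) = (287485/331103)   [reduce mod 331103]
reciprocity: (287485/331103) = +1·(331103/287485) since 287485 mod 4 = 1, 331103 mod 4 = 3; sign now +1
(331103/287485) = (43618/287485)   [reduce mod 287485]
43618 = 2^1·21809; (2/287485) = -1 since 287485 mod 8 = 5, so (43618/287485) = (-1)^1·(21809/287485); sign now -1
reciprocity: (21809/287485) = +1·(287485/21809) since 21809 mod 4 = 1, 287485 mod 4 = 1; sign now -1
(287485/21809) = (3968/21809)   [reduce mod 21809]
3968 = 2^7·31; (2/21809) = +1 since 21809 mod 8 = 1, so (3968/21809) = (+1)^7·(31/21809); sign now -1
reciprocity: (31/21809) = +1·(21809/31) since 31 mod 4 = 3, 21809 mod 4 = 1; sign now -1
(21809/31) = (16/31)   [reduce mod 31]
16 = 2^4·1; (2/31) = +1 since 31 mod 8 = 7, so (16/31) = (+1)^4·(1/31); sign now -1
(1/31) = 1; final value = sign = -1

-1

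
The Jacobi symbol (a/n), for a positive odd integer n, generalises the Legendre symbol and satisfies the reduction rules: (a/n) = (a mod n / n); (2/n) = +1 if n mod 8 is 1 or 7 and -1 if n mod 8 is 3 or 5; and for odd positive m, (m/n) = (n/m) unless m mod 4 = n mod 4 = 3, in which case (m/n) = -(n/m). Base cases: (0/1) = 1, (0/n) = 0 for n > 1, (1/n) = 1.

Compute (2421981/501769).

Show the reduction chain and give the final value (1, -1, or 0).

(2421981/501769) = (414905/501769)   [reduce mod 501769]
reciprocity: (414905/501769) = +1·(501769/414905) since 414905 mod 4 = 1, 501769 mod 4 = 1; sign now +1
(501769/414905) = (86864/414905)   [reduce mod 414905]
86864 = 2^4·5429; (2/414905) = +1 since 414905 mod 8 = 1, so (86864/414905) = (+1)^4·(5429/414905); sign now +1
reciprocity: (5429/414905) = +1·(414905/5429) since 5429 mod 4 = 1, 414905 mod 4 = 1; sign now +1
(414905/5429) = (2301/5429)   [reduce mod 5429]
reciprocity: (2301/5429) = +1·(5429/2301) since 2301 mod 4 = 1, 5429 mod 4 = 1; sign now +1
(5429/2301) = (827/2301)   [reduce mod 2301]
reciprocity: (827/2301) = +1·(2301/827) since 827 mod 4 = 3, 2301 mod 4 = 1; sign now +1
(2301/827) = (647/827)   [reduce mod 827]
reciprocity: (647/827) = -1·(827/647) since 647 mod 4 = 3, 827 mod 4 = 3; sign now -1
(827/647) = (180/647)   [reduce mod 647]
180 = 2^2·45; (2/647) = +1 since 647 mod 8 = 7, so (180/647) = (+1)^2·(45/647); sign now -1
reciprocity: (45/647) = +1·(647/45) since 45 mod 4 = 1, 647 mod 4 = 3; sign now -1
(647/45) = (17/45)   [reduce mod 45]
reciprocity: (17/45) = +1·(45/17) since 17 mod 4 = 1, 45 mod 4 = 1; sign now -1
(45/17) = (11/17)   [reduce mod 17]
reciprocity: (11/17) = +1·(17/11) since 11 mod 4 = 3, 17 mod 4 = 1; sign now -1
(17/11) = (6/11)   [reduce mod 11]
6 = 2^1·3; (2/11) = -1 since 11 mod 8 = 3, so (6/11) = (-1)^1·(3/11); sign now +1
reciprocity: (3/11) = -1·(11/3) since 3 mod 4 = 3, 11 mod 4 = 3; sign now -1
(11/3) = (2/3)   [reduce mod 3]
2 = 2^1·1; (2/3) = -1 since 3 mod 8 = 3, so (2/3) = (-1)^1·(1/3); sign now +1
(1/3) = 1; final value = sign = +1

1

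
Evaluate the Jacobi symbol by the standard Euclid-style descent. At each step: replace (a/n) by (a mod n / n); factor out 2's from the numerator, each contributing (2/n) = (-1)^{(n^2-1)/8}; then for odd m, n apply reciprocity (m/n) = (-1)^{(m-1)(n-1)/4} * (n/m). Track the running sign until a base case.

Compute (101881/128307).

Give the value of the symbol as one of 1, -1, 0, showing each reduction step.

-1

reciprocity: (101881/128307) = +1·(128307/101881) since 101881 mod 4 = 1, 128307 mod 4 = 3; sign now +1
(128307/101881) = (26426/101881)   [reduce mod 101881]
26426 = 2^1·13213; (2/101881) = +1 since 101881 mod 8 = 1, so (26426/101881) = (+1)^1·(13213/101881); sign now +1
reciprocity: (13213/101881) = +1·(101881/13213) since 13213 mod 4 = 1, 101881 mod 4 = 1; sign now +1
(101881/13213) = (9390/13213)   [reduce mod 13213]
9390 = 2^1·4695; (2/13213) = -1 since 13213 mod 8 = 5, so (9390/13213) = (-1)^1·(4695/13213); sign now -1
reciprocity: (4695/13213) = +1·(13213/4695) since 4695 mod 4 = 3, 13213 mod 4 = 1; sign now -1
(13213/4695) = (3823/4695)   [reduce mod 4695]
reciprocity: (3823/4695) = -1·(4695/3823) since 3823 mod 4 = 3, 4695 mod 4 = 3; sign now +1
(4695/3823) = (872/3823)   [reduce mod 3823]
872 = 2^3·109; (2/3823) = +1 since 3823 mod 8 = 7, so (872/3823) = (+1)^3·(109/3823); sign now +1
reciprocity: (109/3823) = +1·(3823/109) since 109 mod 4 = 1, 3823 mod 4 = 3; sign now +1
(3823/109) = (8/109)   [reduce mod 109]
8 = 2^3·1; (2/109) = -1 since 109 mod 8 = 5, so (8/109) = (-1)^3·(1/109); sign now -1
(1/109) = 1; final value = sign = -1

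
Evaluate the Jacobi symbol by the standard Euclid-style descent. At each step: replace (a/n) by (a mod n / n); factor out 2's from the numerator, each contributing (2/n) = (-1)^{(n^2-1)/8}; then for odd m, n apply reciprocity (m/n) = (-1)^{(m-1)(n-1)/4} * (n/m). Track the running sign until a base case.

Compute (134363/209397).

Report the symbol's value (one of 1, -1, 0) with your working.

-1

flip (134363/209397) -> (209397/134363): both odd, 134363 mod 4 = 3, 209397 mod 4 = 1, so the flip contributes +1; sign now +1
(209397/134363): 209397 mod 134363 = 75034, so (209397/134363) = (75034/134363)
factor out 2^1: 75034 = 2^1·37517; with 134363 mod 8 = 3, (2/134363) = -1; sign now -1; continue with (37517/134363)
flip (37517/134363) -> (134363/37517): both odd, 37517 mod 4 = 1, 134363 mod 4 = 3, so the flip contributes +1; sign now -1
(134363/37517): 134363 mod 37517 = 21812, so (134363/37517) = (21812/37517)
factor out 2^2: 21812 = 2^2·5453; with 37517 mod 8 = 5, (2/37517) = -1; sign now -1; continue with (5453/37517)
flip (5453/37517) -> (37517/5453): both odd, 5453 mod 4 = 1, 37517 mod 4 = 1, so the flip contributes +1; sign now -1
(37517/5453): 37517 mod 5453 = 4799, so (37517/5453) = (4799/5453)
flip (4799/5453) -> (5453/4799): both odd, 4799 mod 4 = 3, 5453 mod 4 = 1, so the flip contributes +1; sign now -1
(5453/4799): 5453 mod 4799 = 654, so (5453/4799) = (654/4799)
factor out 2^1: 654 = 2^1·327; with 4799 mod 8 = 7, (2/4799) = +1; sign now -1; continue with (327/4799)
flip (327/4799) -> (4799/327): both odd, 327 mod 4 = 3, 4799 mod 4 = 3, so the flip contributes -1; sign now +1
(4799/327): 4799 mod 327 = 221, so (4799/327) = (221/327)
flip (221/327) -> (327/221): both odd, 221 mod 4 = 1, 327 mod 4 = 3, so the flip contributes +1; sign now +1
(327/221): 327 mod 221 = 106, so (327/221) = (106/221)
factor out 2^1: 106 = 2^1·53; with 221 mod 8 = 5, (2/221) = -1; sign now -1; continue with (53/221)
flip (53/221) -> (221/53): both odd, 53 mod 4 = 1, 221 mod 4 = 1, so the flip contributes +1; sign now -1
(221/53): 221 mod 53 = 9, so (221/53) = (9/53)
flip (9/53) -> (53/9): both odd, 9 mod 4 = 1, 53 mod 4 = 1, so the flip contributes +1; sign now -1
(53/9): 53 mod 9 = 8, so (53/9) = (8/9)
factor out 2^3: 8 = 2^3·1; with 9 mod 8 = 1, (2/9) = +1; sign now -1; continue with (1/9)
reached (1/9) = 1, so the symbol is -1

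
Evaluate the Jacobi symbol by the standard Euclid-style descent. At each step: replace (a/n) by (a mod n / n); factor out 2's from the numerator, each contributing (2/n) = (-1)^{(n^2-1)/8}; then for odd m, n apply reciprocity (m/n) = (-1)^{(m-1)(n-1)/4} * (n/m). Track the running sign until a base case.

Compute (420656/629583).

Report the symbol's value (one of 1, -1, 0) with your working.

factor out 2^4: 420656 = 2^4·26291; with 629583 mod 8 = 7, (2/629583) = +1; sign now +1; continue with (26291/629583)
flip (26291/629583) -> (629583/26291): both odd, 26291 mod 4 = 3, 629583 mod 4 = 3, so the flip contributes -1; sign now -1
(629583/26291): 629583 mod 26291 = 24890, so (629583/26291) = (24890/26291)
factor out 2^1: 24890 = 2^1·12445; with 26291 mod 8 = 3, (2/26291) = -1; sign now +1; continue with (12445/26291)
flip (12445/26291) -> (26291/12445): both odd, 12445 mod 4 = 1, 26291 mod 4 = 3, so the flip contributes +1; sign now +1
(26291/12445): 26291 mod 12445 = 1401, so (26291/12445) = (1401/12445)
flip (1401/12445) -> (12445/1401): both odd, 1401 mod 4 = 1, 12445 mod 4 = 1, so the flip contributes +1; sign now +1
(12445/1401): 12445 mod 1401 = 1237, so (12445/1401) = (1237/1401)
flip (1237/1401) -> (1401/1237): both odd, 1237 mod 4 = 1, 1401 mod 4 = 1, so the flip contributes +1; sign now +1
(1401/1237): 1401 mod 1237 = 164, so (1401/1237) = (164/1237)
factor out 2^2: 164 = 2^2·41; with 1237 mod 8 = 5, (2/1237) = -1; sign now +1; continue with (41/1237)
flip (41/1237) -> (1237/41): both odd, 41 mod 4 = 1, 1237 mod 4 = 1, so the flip contributes +1; sign now +1
(1237/41): 1237 mod 41 = 7, so (1237/41) = (7/41)
flip (7/41) -> (41/7): both odd, 7 mod 4 = 3, 41 mod 4 = 1, so the flip contributes +1; sign now +1
(41/7): 41 mod 7 = 6, so (41/7) = (6/7)
factor out 2^1: 6 = 2^1·3; with 7 mod 8 = 7, (2/7) = +1; sign now +1; continue with (3/7)
flip (3/7) -> (7/3): both odd, 3 mod 4 = 3, 7 mod 4 = 3, so the flip contributes -1; sign now -1
(7/3): 7 mod 3 = 1, so (7/3) = (1/3)
reached (1/3) = 1, so the symbol is -1

-1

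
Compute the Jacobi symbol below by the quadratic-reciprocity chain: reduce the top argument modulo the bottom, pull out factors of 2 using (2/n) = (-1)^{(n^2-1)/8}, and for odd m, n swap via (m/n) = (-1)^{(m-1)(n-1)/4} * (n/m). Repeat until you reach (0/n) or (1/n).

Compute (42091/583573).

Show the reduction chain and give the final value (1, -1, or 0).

1

reciprocity: (42091/583573) = +1·(583573/42091) since 42091 mod 4 = 3, 583573 mod 4 = 1; sign now +1
(583573/42091) = (36390/42091)   [reduce mod 42091]
36390 = 2^1·18195; (2/42091) = -1 since 42091 mod 8 = 3, so (36390/42091) = (-1)^1·(18195/42091); sign now -1
reciprocity: (18195/42091) = -1·(42091/18195) since 18195 mod 4 = 3, 42091 mod 4 = 3; sign now +1
(42091/18195) = (5701/18195)   [reduce mod 18195]
reciprocity: (5701/18195) = +1·(18195/5701) since 5701 mod 4 = 1, 18195 mod 4 = 3; sign now +1
(18195/5701) = (1092/5701)   [reduce mod 5701]
1092 = 2^2·273; (2/5701) = -1 since 5701 mod 8 = 5, so (1092/5701) = (-1)^2·(273/5701); sign now +1
reciprocity: (273/5701) = +1·(5701/273) since 273 mod 4 = 1, 5701 mod 4 = 1; sign now +1
(5701/273) = (241/273)   [reduce mod 273]
reciprocity: (241/273) = +1·(273/241) since 241 mod 4 = 1, 273 mod 4 = 1; sign now +1
(273/241) = (32/241)   [reduce mod 241]
32 = 2^5·1; (2/241) = +1 since 241 mod 8 = 1, so (32/241) = (+1)^5·(1/241); sign now +1
(1/241) = 1; final value = sign = +1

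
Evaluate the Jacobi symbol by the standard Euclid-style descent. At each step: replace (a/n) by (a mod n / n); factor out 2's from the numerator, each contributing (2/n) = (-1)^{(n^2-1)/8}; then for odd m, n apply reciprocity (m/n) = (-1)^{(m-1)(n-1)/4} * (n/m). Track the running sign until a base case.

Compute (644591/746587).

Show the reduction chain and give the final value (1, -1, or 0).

0

reciprocity: (644591/746587) = -1·(746587/644591) since 644591 mod 4 = 3, 746587 mod 4 = 3; sign now -1
(746587/644591) = (101996/644591)   [reduce mod 644591]
101996 = 2^2·25499; (2/644591) = +1 since 644591 mod 8 = 7, so (101996/644591) = (+1)^2·(25499/644591); sign now -1
reciprocity: (25499/644591) = -1·(644591/25499) since 25499 mod 4 = 3, 644591 mod 4 = 3; sign now +1
(644591/25499) = (7116/25499)   [reduce mod 25499]
7116 = 2^2·1779; (2/25499) = -1 since 25499 mod 8 = 3, so (7116/25499) = (-1)^2·(1779/25499); sign now +1
reciprocity: (1779/25499) = -1·(25499/1779) since 1779 mod 4 = 3, 25499 mod 4 = 3; sign now -1
(25499/1779) = (593/1779)   [reduce mod 1779]
reciprocity: (593/1779) = +1·(1779/593) since 593 mod 4 = 1, 1779 mod 4 = 3; sign now -1
(1779/593) = (0/593)   [reduce mod 593]
(0/593) = 0   [gcd(a, n) > 1]; final value = 0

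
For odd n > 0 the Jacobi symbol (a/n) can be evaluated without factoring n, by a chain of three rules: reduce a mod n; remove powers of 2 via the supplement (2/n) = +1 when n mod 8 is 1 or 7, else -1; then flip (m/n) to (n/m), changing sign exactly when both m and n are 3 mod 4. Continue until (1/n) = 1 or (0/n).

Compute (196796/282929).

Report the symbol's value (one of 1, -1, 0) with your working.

196796 = 2^2·49199; (2/282929) = +1 since 282929 mod 8 = 1, so (196796/282929) = (+1)^2·(49199/282929); sign now +1
reciprocity: (49199/282929) = +1·(282929/49199) since 49199 mod 4 = 3, 282929 mod 4 = 1; sign now +1
(282929/49199) = (36934/49199)   [reduce mod 49199]
36934 = 2^1·18467; (2/49199) = +1 since 49199 mod 8 = 7, so (36934/49199) = (+1)^1·(18467/49199); sign now +1
reciprocity: (18467/49199) = -1·(49199/18467) since 18467 mod 4 = 3, 49199 mod 4 = 3; sign now -1
(49199/18467) = (12265/18467)   [reduce mod 18467]
reciprocity: (12265/18467) = +1·(18467/12265) since 12265 mod 4 = 1, 18467 mod 4 = 3; sign now -1
(18467/12265) = (6202/12265)   [reduce mod 12265]
6202 = 2^1·3101; (2/12265) = +1 since 12265 mod 8 = 1, so (6202/12265) = (+1)^1·(3101/12265); sign now -1
reciprocity: (3101/12265) = +1·(12265/3101) since 3101 mod 4 = 1, 12265 mod 4 = 1; sign now -1
(12265/3101) = (2962/3101)   [reduce mod 3101]
2962 = 2^1·1481; (2/3101) = -1 since 3101 mod 8 = 5, so (2962/3101) = (-1)^1·(1481/3101); sign now +1
reciprocity: (1481/3101) = +1·(3101/1481) since 1481 mod 4 = 1, 3101 mod 4 = 1; sign now +1
(3101/1481) = (139/1481)   [reduce mod 1481]
reciprocity: (139/1481) = +1·(1481/139) since 139 mod 4 = 3, 1481 mod 4 = 1; sign now +1
(1481/139) = (91/139)   [reduce mod 139]
reciprocity: (91/139) = -1·(139/91) since 91 mod 4 = 3, 139 mod 4 = 3; sign now -1
(139/91) = (48/91)   [reduce mod 91]
48 = 2^4·3; (2/91) = -1 since 91 mod 8 = 3, so (48/91) = (-1)^4·(3/91); sign now -1
reciprocity: (3/91) = -1·(91/3) since 3 mod 4 = 3, 91 mod 4 = 3; sign now +1
(91/3) = (1/3)   [reduce mod 3]
(1/3) = 1; final value = sign = +1

1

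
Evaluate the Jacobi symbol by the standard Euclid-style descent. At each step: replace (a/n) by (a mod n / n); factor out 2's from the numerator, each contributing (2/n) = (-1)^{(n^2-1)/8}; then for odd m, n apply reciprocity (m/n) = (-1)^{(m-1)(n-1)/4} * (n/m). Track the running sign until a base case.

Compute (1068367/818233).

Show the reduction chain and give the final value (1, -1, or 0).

1

(1068367/818233): 1068367 mod 818233 = 250134, so (1068367/818233) = (250134/818233)
factor out 2^1: 250134 = 2^1·125067; with 818233 mod 8 = 1, (2/818233) = +1; sign now +1; continue with (125067/818233)
flip (125067/818233) -> (818233/125067): both odd, 125067 mod 4 = 3, 818233 mod 4 = 1, so the flip contributes +1; sign now +1
(818233/125067): 818233 mod 125067 = 67831, so (818233/125067) = (67831/125067)
flip (67831/125067) -> (125067/67831): both odd, 67831 mod 4 = 3, 125067 mod 4 = 3, so the flip contributes -1; sign now -1
(125067/67831): 125067 mod 67831 = 57236, so (125067/67831) = (57236/67831)
factor out 2^2: 57236 = 2^2·14309; with 67831 mod 8 = 7, (2/67831) = +1; sign now -1; continue with (14309/67831)
flip (14309/67831) -> (67831/14309): both odd, 14309 mod 4 = 1, 67831 mod 4 = 3, so the flip contributes +1; sign now -1
(67831/14309): 67831 mod 14309 = 10595, so (67831/14309) = (10595/14309)
flip (10595/14309) -> (14309/10595): both odd, 10595 mod 4 = 3, 14309 mod 4 = 1, so the flip contributes +1; sign now -1
(14309/10595): 14309 mod 10595 = 3714, so (14309/10595) = (3714/10595)
factor out 2^1: 3714 = 2^1·1857; with 10595 mod 8 = 3, (2/10595) = -1; sign now +1; continue with (1857/10595)
flip (1857/10595) -> (10595/1857): both odd, 1857 mod 4 = 1, 10595 mod 4 = 3, so the flip contributes +1; sign now +1
(10595/1857): 10595 mod 1857 = 1310, so (10595/1857) = (1310/1857)
factor out 2^1: 1310 = 2^1·655; with 1857 mod 8 = 1, (2/1857) = +1; sign now +1; continue with (655/1857)
flip (655/1857) -> (1857/655): both odd, 655 mod 4 = 3, 1857 mod 4 = 1, so the flip contributes +1; sign now +1
(1857/655): 1857 mod 655 = 547, so (1857/655) = (547/655)
flip (547/655) -> (655/547): both odd, 547 mod 4 = 3, 655 mod 4 = 3, so the flip contributes -1; sign now -1
(655/547): 655 mod 547 = 108, so (655/547) = (108/547)
factor out 2^2: 108 = 2^2·27; with 547 mod 8 = 3, (2/547) = -1; sign now -1; continue with (27/547)
flip (27/547) -> (547/27): both odd, 27 mod 4 = 3, 547 mod 4 = 3, so the flip contributes -1; sign now +1
(547/27): 547 mod 27 = 7, so (547/27) = (7/27)
flip (7/27) -> (27/7): both odd, 7 mod 4 = 3, 27 mod 4 = 3, so the flip contributes -1; sign now -1
(27/7): 27 mod 7 = 6, so (27/7) = (6/7)
factor out 2^1: 6 = 2^1·3; with 7 mod 8 = 7, (2/7) = +1; sign now -1; continue with (3/7)
flip (3/7) -> (7/3): both odd, 3 mod 4 = 3, 7 mod 4 = 3, so the flip contributes -1; sign now +1
(7/3): 7 mod 3 = 1, so (7/3) = (1/3)
reached (1/3) = 1, so the symbol is +1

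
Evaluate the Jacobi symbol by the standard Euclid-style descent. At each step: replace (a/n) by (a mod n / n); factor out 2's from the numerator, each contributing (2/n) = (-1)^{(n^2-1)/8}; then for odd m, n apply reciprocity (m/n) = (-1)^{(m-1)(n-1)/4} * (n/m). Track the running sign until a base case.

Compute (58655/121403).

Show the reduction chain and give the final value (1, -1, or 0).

flip (58655/121403) -> (121403/58655): both odd, 58655 mod 4 = 3, 121403 mod 4 = 3, so the flip contributes -1; sign now -1
(121403/58655): 121403 mod 58655 = 4093, so (121403/58655) = (4093/58655)
flip (4093/58655) -> (58655/4093): both odd, 4093 mod 4 = 1, 58655 mod 4 = 3, so the flip contributes +1; sign now -1
(58655/4093): 58655 mod 4093 = 1353, so (58655/4093) = (1353/4093)
flip (1353/4093) -> (4093/1353): both odd, 1353 mod 4 = 1, 4093 mod 4 = 1, so the flip contributes +1; sign now -1
(4093/1353): 4093 mod 1353 = 34, so (4093/1353) = (34/1353)
factor out 2^1: 34 = 2^1·17; with 1353 mod 8 = 1, (2/1353) = +1; sign now -1; continue with (17/1353)
flip (17/1353) -> (1353/17): both odd, 17 mod 4 = 1, 1353 mod 4 = 1, so the flip contributes +1; sign now -1
(1353/17): 1353 mod 17 = 10, so (1353/17) = (10/17)
factor out 2^1: 10 = 2^1·5; with 17 mod 8 = 1, (2/17) = +1; sign now -1; continue with (5/17)
flip (5/17) -> (17/5): both odd, 5 mod 4 = 1, 17 mod 4 = 1, so the flip contributes +1; sign now -1
(17/5): 17 mod 5 = 2, so (17/5) = (2/5)
factor out 2^1: 2 = 2^1·1; with 5 mod 8 = 5, (2/5) = -1; sign now +1; continue with (1/5)
reached (1/5) = 1, so the symbol is +1

1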